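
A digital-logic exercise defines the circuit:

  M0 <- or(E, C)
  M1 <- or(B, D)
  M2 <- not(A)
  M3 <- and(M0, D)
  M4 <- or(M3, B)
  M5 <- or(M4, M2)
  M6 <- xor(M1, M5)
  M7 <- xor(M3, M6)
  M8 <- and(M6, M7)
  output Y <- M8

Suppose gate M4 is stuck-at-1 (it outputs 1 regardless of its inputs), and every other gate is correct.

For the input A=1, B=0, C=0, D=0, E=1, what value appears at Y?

1

Propagate with M4 forced: M0=1, M1=0, M2=0, M3=0, M4=1 [stuck-at-1], M5=1, M6=1, M7=1, M8=1.
So Y = 1. (Without the fault it would be 0.)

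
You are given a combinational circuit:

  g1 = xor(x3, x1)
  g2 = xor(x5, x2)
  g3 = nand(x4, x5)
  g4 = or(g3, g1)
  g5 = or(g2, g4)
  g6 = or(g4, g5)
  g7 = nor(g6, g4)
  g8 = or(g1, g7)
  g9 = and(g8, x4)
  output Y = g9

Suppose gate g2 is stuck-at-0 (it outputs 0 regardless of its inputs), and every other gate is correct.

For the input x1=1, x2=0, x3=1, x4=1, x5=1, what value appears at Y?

1

Propagate with g2 forced: g1=0, g2=0 [stuck-at-0], g3=0, g4=0, g5=0, g6=0, g7=1, g8=1, g9=1.
So Y = 1. (Without the fault it would be 0.)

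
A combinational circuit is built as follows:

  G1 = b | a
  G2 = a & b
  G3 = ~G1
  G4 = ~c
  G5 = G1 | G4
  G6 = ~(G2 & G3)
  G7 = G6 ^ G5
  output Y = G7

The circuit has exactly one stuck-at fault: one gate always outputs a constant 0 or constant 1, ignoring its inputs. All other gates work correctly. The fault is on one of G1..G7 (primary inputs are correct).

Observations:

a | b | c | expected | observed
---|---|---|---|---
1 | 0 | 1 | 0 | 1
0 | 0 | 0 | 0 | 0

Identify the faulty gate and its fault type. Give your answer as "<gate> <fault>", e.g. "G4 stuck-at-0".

Fault-free values for test 1 (a=1, b=0, c=1): G1=1, G2=0, G3=0, G4=0, G5=1, G6=1, G7=0, giving Y=0. Observed 1.
Test 1: faults giving observed 1 are {G1 stuck-at-0, G5 stuck-at-0, G6 stuck-at-0, G7 stuck-at-1}.
Test 2 (a=0, b=0, c=0): fault-free G1=0, G2=0, G3=1, G4=1, G5=1, G6=1, G7=0 → 0; observed 0. Eliminates G5 stuck-at-0, G6 stuck-at-0, G7 stuck-at-1.
Only G1 stuck-at-0 is consistent with every test.

G1 stuck-at-0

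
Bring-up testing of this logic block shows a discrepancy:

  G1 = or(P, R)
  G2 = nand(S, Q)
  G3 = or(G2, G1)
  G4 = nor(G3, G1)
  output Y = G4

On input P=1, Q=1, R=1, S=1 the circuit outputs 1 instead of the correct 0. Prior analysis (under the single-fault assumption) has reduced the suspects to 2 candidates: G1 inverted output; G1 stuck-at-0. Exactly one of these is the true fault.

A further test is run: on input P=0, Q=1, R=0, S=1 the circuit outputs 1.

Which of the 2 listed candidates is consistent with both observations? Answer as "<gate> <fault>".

Evaluate each candidate on input P=0, Q=1, R=0, S=1:
  G1 inverted output: G1=1 [inverted output], G2=0, G3=1, G4=0 → 0 — eliminated
  G1 stuck-at-0: G1=0 [stuck-at-0], G2=0, G3=0, G4=1 → 1 — matches
Only G1 stuck-at-0 reproduces the observed 1.

G1 stuck-at-0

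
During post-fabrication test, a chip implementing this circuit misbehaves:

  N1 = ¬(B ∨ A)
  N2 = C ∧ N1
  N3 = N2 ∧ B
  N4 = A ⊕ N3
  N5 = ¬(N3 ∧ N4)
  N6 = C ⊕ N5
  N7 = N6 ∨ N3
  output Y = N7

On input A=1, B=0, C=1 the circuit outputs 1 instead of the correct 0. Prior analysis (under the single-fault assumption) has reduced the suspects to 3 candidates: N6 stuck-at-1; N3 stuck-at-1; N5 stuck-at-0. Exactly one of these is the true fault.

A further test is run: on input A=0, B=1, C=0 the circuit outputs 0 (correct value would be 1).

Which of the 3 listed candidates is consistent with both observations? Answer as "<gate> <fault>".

N5 stuck-at-0

Evaluate each candidate on input A=0, B=1, C=0:
  N6 stuck-at-1: N1=0, N2=0, N3=0, N4=0, N5=1, N6=1 [stuck-at-1], N7=1 → 1 — eliminated
  N3 stuck-at-1: N1=0, N2=0, N3=1 [stuck-at-1], N4=1, N5=0, N6=0, N7=1 → 1 — eliminated
  N5 stuck-at-0: N1=0, N2=0, N3=0, N4=0, N5=0 [stuck-at-0], N6=0, N7=0 → 0 — matches
Only N5 stuck-at-0 reproduces the observed 0.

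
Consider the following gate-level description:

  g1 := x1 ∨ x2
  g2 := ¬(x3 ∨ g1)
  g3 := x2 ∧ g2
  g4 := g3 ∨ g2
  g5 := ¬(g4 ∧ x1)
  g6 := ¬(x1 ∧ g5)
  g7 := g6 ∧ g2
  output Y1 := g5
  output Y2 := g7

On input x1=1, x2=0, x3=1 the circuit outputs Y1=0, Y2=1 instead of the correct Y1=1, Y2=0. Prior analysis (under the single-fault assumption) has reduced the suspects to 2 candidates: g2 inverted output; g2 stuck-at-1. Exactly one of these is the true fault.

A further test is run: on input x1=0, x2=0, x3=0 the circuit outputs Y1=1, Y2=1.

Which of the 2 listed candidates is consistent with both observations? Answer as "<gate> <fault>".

g2 stuck-at-1

Evaluate each candidate on input x1=0, x2=0, x3=0:
  g2 inverted output: g1=0, g2=0 [inverted output], g3=0, g4=0, g5=1, g6=1, g7=0 → Y1=1, Y2=0 — eliminated
  g2 stuck-at-1: g1=0, g2=1 [stuck-at-1], g3=0, g4=1, g5=1, g6=1, g7=1 → Y1=1, Y2=1 — matches
Only g2 stuck-at-1 reproduces the observed Y1=1, Y2=1.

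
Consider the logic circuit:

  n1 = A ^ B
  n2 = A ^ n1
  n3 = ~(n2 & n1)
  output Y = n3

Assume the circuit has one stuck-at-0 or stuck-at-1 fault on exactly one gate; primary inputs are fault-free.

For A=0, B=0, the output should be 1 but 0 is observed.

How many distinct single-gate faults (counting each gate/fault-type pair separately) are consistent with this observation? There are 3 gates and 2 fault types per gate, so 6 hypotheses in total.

2

Fault-free: n1=0, n2=0, n3=1 → 1. Observed 0.
  n1 stuck-at-0: output 1 ✗
  n1 stuck-at-1: output 0 ✓
  n2 stuck-at-0: output 1 ✗
  n2 stuck-at-1: output 1 ✗
  n3 stuck-at-0: output 0 ✓
  n3 stuck-at-1: output 1 ✗
Consistent faults: {n1 stuck-at-1, n3 stuck-at-0} — 2 in all.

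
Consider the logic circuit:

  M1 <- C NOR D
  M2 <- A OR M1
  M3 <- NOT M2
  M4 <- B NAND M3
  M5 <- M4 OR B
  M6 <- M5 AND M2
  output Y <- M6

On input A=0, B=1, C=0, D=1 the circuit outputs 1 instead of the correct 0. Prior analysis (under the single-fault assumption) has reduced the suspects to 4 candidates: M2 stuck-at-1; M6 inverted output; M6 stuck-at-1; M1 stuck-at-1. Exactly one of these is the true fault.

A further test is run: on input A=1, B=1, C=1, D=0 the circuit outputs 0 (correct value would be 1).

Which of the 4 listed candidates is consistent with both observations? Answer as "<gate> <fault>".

M6 inverted output

Evaluate each candidate on input A=1, B=1, C=1, D=0:
  M2 stuck-at-1: M1=0, M2=1 [stuck-at-1], M3=0, M4=1, M5=1, M6=1 → 1 — eliminated
  M6 inverted output: M1=0, M2=1, M3=0, M4=1, M5=1, M6=0 [inverted output] → 0 — matches
  M6 stuck-at-1: M1=0, M2=1, M3=0, M4=1, M5=1, M6=1 [stuck-at-1] → 1 — eliminated
  M1 stuck-at-1: M1=1 [stuck-at-1], M2=1, M3=0, M4=1, M5=1, M6=1 → 1 — eliminated
Only M6 inverted output reproduces the observed 0.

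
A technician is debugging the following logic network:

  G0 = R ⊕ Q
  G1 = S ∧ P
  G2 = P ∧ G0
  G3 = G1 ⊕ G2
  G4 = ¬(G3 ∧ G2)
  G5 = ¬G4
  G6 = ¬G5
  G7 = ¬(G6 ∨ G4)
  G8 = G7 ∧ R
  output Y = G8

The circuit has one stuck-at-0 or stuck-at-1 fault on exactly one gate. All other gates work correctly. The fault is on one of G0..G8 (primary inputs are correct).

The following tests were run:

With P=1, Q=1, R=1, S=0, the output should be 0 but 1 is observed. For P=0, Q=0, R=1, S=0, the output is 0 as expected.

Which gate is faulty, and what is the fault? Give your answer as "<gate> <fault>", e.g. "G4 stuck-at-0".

Fault-free values for test 1 (P=1, Q=1, R=1, S=0): G0=0, G1=0, G2=0, G3=0, G4=1, G5=0, G6=1, G7=0, G8=0, giving Y=0. Observed 1.
Test 1: faults giving observed 1 are {G0 stuck-at-1, G2 stuck-at-1, G4 stuck-at-0, G7 stuck-at-1, G8 stuck-at-1}.
Test 2 (P=0, Q=0, R=1, S=0): fault-free G0=1, G1=0, G2=0, G3=0, G4=1, G5=0, G6=1, G7=0, G8=0 → 0; observed 0. Eliminates G2 stuck-at-1, G4 stuck-at-0, G7 stuck-at-1, G8 stuck-at-1.
Only G0 stuck-at-1 is consistent with every test.

G0 stuck-at-1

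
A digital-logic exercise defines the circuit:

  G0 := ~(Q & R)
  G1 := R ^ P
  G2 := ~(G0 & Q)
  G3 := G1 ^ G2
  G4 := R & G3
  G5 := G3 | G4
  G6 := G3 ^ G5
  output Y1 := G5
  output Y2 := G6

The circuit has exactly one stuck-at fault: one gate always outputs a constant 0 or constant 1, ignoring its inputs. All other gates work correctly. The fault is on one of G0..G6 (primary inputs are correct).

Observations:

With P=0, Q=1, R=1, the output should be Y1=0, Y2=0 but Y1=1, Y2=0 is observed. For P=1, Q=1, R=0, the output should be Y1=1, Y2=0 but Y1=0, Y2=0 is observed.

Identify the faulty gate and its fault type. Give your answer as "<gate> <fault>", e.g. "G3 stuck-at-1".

Fault-free values for test 1 (P=0, Q=1, R=1): G0=0, G1=1, G2=1, G3=0, G4=0, G5=0, G6=0, giving Y1=0, Y2=0. Observed Y1=1, Y2=0.
Test 1: faults giving observed Y1=1, Y2=0 are {G0 stuck-at-1, G1 stuck-at-0, G2 stuck-at-0, G3 stuck-at-1}.
Test 2 (P=1, Q=1, R=0): fault-free G0=1, G1=1, G2=0, G3=1, G4=0, G5=1, G6=0 → Y1=1, Y2=0; observed Y1=0, Y2=0. Eliminates G0 stuck-at-1, G2 stuck-at-0, G3 stuck-at-1.
Only G1 stuck-at-0 is consistent with every test.

G1 stuck-at-0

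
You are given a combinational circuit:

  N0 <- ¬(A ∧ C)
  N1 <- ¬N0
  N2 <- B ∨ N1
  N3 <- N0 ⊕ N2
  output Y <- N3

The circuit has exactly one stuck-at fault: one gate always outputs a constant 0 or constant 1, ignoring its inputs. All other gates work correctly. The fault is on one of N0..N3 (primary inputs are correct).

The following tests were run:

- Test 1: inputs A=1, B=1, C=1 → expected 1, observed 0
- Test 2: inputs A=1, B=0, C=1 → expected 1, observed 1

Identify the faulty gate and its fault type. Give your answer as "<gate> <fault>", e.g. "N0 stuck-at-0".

Fault-free values for test 1 (A=1, B=1, C=1): N0=0, N1=1, N2=1, N3=1, giving Y=1. Observed 0.
Test 1: faults giving observed 0 are {N0 stuck-at-1, N2 stuck-at-0, N3 stuck-at-0}.
Test 2 (A=1, B=0, C=1): fault-free N0=0, N1=1, N2=1, N3=1 → 1; observed 1. Eliminates N2 stuck-at-0, N3 stuck-at-0.
Only N0 stuck-at-1 is consistent with every test.

N0 stuck-at-1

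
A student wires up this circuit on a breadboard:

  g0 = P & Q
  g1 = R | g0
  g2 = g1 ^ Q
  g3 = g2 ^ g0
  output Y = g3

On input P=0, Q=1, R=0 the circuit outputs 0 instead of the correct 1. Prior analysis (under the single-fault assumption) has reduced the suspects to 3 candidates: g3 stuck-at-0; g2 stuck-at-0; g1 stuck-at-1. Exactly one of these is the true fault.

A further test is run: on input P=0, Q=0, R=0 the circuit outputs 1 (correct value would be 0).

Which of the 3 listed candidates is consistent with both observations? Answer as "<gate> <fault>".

Evaluate each candidate on input P=0, Q=0, R=0:
  g3 stuck-at-0: g0=0, g1=0, g2=0, g3=0 [stuck-at-0] → 0 — eliminated
  g2 stuck-at-0: g0=0, g1=0, g2=0 [stuck-at-0], g3=0 → 0 — eliminated
  g1 stuck-at-1: g0=0, g1=1 [stuck-at-1], g2=1, g3=1 → 1 — matches
Only g1 stuck-at-1 reproduces the observed 1.

g1 stuck-at-1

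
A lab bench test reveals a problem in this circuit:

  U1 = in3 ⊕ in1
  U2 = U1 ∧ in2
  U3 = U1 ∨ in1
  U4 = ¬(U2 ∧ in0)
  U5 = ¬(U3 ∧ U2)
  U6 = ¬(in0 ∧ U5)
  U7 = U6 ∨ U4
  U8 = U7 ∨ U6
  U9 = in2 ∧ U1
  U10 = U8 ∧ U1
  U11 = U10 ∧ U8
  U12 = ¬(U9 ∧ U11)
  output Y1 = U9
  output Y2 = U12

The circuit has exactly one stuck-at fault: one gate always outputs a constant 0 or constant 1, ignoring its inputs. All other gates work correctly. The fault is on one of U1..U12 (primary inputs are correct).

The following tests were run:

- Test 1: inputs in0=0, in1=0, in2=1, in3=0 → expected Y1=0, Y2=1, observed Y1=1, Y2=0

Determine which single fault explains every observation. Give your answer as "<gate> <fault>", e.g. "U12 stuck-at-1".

Fault-free values for test 1 (in0=0, in1=0, in2=1, in3=0): U1=0, U2=0, U3=0, U4=1, U5=1, U6=1, U7=1, U8=1, U9=0, U10=0, U11=0, U12=1, giving Y1=0, Y2=1. Observed Y1=1, Y2=0.
Test 1: faults giving observed Y1=1, Y2=0 are {U1 stuck-at-1}.
Only U1 stuck-at-1 is consistent with every test.

U1 stuck-at-1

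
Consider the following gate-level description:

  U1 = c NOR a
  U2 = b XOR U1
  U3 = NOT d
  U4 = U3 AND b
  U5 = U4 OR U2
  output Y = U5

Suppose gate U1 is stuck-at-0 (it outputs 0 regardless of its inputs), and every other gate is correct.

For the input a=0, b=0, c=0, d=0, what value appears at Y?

Propagate with U1 forced: U1=0 [stuck-at-0], U2=0, U3=1, U4=0, U5=0.
So Y = 0. (Without the fault it would be 1.)

0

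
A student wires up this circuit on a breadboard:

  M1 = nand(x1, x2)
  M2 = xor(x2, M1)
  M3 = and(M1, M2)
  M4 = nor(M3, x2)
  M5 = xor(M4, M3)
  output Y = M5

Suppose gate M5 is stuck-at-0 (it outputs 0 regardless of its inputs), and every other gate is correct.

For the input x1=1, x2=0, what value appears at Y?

Propagate with M5 forced: M1=1, M2=1, M3=1, M4=0, M5=0 [stuck-at-0].
So Y = 0. (Without the fault it would be 1.)

0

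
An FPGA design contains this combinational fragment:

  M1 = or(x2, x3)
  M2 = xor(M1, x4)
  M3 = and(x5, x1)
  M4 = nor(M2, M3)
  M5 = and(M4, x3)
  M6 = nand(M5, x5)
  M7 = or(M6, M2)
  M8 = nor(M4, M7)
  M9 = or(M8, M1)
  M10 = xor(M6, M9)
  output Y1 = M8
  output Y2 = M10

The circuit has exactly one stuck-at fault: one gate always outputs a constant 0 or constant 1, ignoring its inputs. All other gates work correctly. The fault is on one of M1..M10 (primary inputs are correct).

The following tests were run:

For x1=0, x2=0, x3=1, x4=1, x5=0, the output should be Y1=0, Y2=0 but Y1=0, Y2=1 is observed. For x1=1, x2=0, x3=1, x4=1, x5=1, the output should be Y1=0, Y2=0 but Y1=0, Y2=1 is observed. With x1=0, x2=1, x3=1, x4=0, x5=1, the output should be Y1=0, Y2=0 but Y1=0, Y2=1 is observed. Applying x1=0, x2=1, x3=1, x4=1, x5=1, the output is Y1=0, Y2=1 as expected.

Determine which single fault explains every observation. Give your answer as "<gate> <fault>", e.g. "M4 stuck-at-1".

Fault-free values for test 1 (x1=0, x2=0, x3=1, x4=1, x5=0): M1=1, M2=0, M3=0, M4=1, M5=1, M6=1, M7=1, M8=0, M9=1, M10=0, giving Y1=0, Y2=0. Observed Y1=0, Y2=1.
Test 1: faults giving observed Y1=0, Y2=1 are {M1 stuck-at-0, M6 stuck-at-0, M9 stuck-at-0, M10 stuck-at-1}.
Test 2 (x1=1, x2=0, x3=1, x4=1, x5=1): fault-free M1=1, M2=0, M3=1, M4=0, M5=0, M6=1, M7=1, M8=0, M9=1, M10=0 → Y1=0, Y2=0; observed Y1=0, Y2=1. Eliminates M6 stuck-at-0.
Test 3 (x1=0, x2=1, x3=1, x4=0, x5=1): fault-free M1=1, M2=1, M3=0, M4=0, M5=0, M6=1, M7=1, M8=0, M9=1, M10=0 → Y1=0, Y2=0; observed Y1=0, Y2=1. Eliminates M1 stuck-at-0.
Test 4 (x1=0, x2=1, x3=1, x4=1, x5=1): fault-free M1=1, M2=0, M3=0, M4=1, M5=1, M6=0, M7=0, M8=0, M9=1, M10=1 → Y1=0, Y2=1; observed Y1=0, Y2=1. Eliminates M9 stuck-at-0.
Only M10 stuck-at-1 is consistent with every test.

M10 stuck-at-1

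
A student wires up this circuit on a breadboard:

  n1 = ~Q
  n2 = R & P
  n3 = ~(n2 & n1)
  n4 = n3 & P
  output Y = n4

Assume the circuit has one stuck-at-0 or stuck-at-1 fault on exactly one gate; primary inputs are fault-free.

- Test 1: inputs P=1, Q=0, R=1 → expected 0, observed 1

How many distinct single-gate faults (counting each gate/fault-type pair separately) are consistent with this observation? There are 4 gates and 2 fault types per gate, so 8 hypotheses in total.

4

Fault-free: n1=1, n2=1, n3=0, n4=0 → 0. Observed 1.
  n1 stuck-at-0: output 1 ✓
  n1 stuck-at-1: output 0 ✗
  n2 stuck-at-0: output 1 ✓
  n2 stuck-at-1: output 0 ✗
  n3 stuck-at-0: output 0 ✗
  n3 stuck-at-1: output 1 ✓
  n4 stuck-at-0: output 0 ✗
  n4 stuck-at-1: output 1 ✓
Consistent faults: {n1 stuck-at-0, n2 stuck-at-0, n3 stuck-at-1, n4 stuck-at-1} — 4 in all.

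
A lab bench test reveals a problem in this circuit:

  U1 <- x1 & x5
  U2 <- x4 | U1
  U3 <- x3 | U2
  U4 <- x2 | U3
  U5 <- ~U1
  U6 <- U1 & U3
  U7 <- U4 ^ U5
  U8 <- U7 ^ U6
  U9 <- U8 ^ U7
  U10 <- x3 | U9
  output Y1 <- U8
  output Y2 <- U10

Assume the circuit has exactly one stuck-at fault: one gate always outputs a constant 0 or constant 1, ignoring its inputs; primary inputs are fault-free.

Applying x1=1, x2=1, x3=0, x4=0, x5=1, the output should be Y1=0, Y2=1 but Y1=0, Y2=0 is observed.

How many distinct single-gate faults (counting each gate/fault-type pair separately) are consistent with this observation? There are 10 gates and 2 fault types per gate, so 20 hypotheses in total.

3

Fault-free: U1=1, U2=1, U3=1, U4=1, U5=0, U6=1, U7=1, U8=0, U9=1, U10=1 → Y1=0, Y2=1. Observed Y1=0, Y2=0.
  U1: stuck-at-0 ✓; others ✗
  U2: none of the 2 fault types match ✗
  U3: none of the 2 fault types match ✗
  U4: none of the 2 fault types match ✗
  U5: none of the 2 fault types match ✗
  U6: none of the 2 fault types match ✗
  U7: none of the 2 fault types match ✗
  U8: none of the 2 fault types match ✗
  U9: stuck-at-0 ✓; others ✗
  U10: stuck-at-0 ✓; others ✗
Consistent faults: {U1 stuck-at-0, U9 stuck-at-0, U10 stuck-at-0} — 3 in all.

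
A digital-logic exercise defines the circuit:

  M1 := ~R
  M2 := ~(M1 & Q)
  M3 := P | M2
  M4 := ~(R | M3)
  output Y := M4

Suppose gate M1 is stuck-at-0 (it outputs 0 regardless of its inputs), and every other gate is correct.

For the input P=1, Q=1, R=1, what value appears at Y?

Propagate with M1 forced: M1=0 [stuck-at-0], M2=1, M3=1, M4=0.
So Y = 0. (Same as the fault-free value — the fault is masked on this input.)

0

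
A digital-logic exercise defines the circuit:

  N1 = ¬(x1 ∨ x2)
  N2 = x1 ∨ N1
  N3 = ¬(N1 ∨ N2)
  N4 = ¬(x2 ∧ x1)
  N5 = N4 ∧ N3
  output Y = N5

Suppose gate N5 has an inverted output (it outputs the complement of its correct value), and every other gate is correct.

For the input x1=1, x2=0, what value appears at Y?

1

Propagate with N5 forced: N1=0, N2=1, N3=0, N4=1, N5=1 [inverted output].
So Y = 1. (Without the fault it would be 0.)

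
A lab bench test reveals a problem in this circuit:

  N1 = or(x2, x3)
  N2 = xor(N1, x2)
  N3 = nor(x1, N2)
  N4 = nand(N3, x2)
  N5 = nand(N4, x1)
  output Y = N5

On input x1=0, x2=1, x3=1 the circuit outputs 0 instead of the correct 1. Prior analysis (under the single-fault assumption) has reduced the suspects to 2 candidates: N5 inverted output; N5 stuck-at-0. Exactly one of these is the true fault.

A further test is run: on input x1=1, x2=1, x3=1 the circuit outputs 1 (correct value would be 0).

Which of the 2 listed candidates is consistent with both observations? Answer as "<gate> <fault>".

Evaluate each candidate on input x1=1, x2=1, x3=1:
  N5 inverted output: N1=1, N2=0, N3=0, N4=1, N5=1 [inverted output] → 1 — matches
  N5 stuck-at-0: N1=1, N2=0, N3=0, N4=1, N5=0 [stuck-at-0] → 0 — eliminated
Only N5 inverted output reproduces the observed 1.

N5 inverted output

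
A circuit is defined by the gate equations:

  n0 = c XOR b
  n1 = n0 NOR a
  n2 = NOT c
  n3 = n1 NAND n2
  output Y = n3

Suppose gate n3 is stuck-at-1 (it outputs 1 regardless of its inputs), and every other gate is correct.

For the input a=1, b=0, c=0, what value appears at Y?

Propagate with n3 forced: n0=0, n1=0, n2=1, n3=1 [stuck-at-1].
So Y = 1. (Same as the fault-free value — the fault is masked on this input.)

1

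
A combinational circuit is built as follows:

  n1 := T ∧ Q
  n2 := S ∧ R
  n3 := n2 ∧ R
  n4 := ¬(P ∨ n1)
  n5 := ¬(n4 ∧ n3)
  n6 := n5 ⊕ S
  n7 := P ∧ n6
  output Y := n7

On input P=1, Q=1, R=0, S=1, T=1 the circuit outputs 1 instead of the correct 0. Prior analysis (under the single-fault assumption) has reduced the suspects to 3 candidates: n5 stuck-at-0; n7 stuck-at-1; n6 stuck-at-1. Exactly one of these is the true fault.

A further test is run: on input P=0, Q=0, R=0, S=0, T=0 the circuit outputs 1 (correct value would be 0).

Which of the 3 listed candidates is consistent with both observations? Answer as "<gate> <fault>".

Evaluate each candidate on input P=0, Q=0, R=0, S=0, T=0:
  n5 stuck-at-0: n1=0, n2=0, n3=0, n4=1, n5=0 [stuck-at-0], n6=0, n7=0 → 0 — eliminated
  n7 stuck-at-1: n1=0, n2=0, n3=0, n4=1, n5=1, n6=1, n7=1 [stuck-at-1] → 1 — matches
  n6 stuck-at-1: n1=0, n2=0, n3=0, n4=1, n5=1, n6=1 [stuck-at-1], n7=0 → 0 — eliminated
Only n7 stuck-at-1 reproduces the observed 1.

n7 stuck-at-1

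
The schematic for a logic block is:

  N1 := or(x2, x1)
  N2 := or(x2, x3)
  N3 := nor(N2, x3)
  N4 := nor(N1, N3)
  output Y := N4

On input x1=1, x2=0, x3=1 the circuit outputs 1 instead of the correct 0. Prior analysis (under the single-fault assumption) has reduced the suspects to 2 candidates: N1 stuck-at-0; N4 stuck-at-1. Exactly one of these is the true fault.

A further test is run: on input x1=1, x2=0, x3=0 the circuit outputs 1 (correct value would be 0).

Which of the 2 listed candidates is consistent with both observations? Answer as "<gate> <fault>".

Evaluate each candidate on input x1=1, x2=0, x3=0:
  N1 stuck-at-0: N1=0 [stuck-at-0], N2=0, N3=1, N4=0 → 0 — eliminated
  N4 stuck-at-1: N1=1, N2=0, N3=1, N4=1 [stuck-at-1] → 1 — matches
Only N4 stuck-at-1 reproduces the observed 1.

N4 stuck-at-1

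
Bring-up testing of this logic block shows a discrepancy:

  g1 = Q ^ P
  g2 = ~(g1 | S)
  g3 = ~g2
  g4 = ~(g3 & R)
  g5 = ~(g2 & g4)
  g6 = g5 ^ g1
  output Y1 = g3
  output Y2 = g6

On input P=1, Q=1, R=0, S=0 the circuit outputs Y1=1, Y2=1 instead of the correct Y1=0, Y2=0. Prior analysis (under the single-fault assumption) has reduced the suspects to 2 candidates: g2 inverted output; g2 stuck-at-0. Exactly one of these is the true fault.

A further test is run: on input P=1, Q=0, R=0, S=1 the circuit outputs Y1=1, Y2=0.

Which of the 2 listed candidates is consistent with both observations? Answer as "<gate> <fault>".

Evaluate each candidate on input P=1, Q=0, R=0, S=1:
  g2 inverted output: g1=1, g2=1 [inverted output], g3=0, g4=1, g5=0, g6=1 → Y1=0, Y2=1 — eliminated
  g2 stuck-at-0: g1=1, g2=0 [stuck-at-0], g3=1, g4=1, g5=1, g6=0 → Y1=1, Y2=0 — matches
Only g2 stuck-at-0 reproduces the observed Y1=1, Y2=0.

g2 stuck-at-0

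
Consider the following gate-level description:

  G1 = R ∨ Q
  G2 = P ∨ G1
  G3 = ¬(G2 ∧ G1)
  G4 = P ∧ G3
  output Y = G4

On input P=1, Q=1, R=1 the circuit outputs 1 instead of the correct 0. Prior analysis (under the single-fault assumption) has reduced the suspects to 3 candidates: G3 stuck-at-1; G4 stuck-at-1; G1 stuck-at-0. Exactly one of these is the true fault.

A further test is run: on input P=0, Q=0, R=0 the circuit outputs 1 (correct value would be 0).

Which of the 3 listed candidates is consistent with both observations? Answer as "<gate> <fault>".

G4 stuck-at-1

Evaluate each candidate on input P=0, Q=0, R=0:
  G3 stuck-at-1: G1=0, G2=0, G3=1 [stuck-at-1], G4=0 → 0 — eliminated
  G4 stuck-at-1: G1=0, G2=0, G3=1, G4=1 [stuck-at-1] → 1 — matches
  G1 stuck-at-0: G1=0 [stuck-at-0], G2=0, G3=1, G4=0 → 0 — eliminated
Only G4 stuck-at-1 reproduces the observed 1.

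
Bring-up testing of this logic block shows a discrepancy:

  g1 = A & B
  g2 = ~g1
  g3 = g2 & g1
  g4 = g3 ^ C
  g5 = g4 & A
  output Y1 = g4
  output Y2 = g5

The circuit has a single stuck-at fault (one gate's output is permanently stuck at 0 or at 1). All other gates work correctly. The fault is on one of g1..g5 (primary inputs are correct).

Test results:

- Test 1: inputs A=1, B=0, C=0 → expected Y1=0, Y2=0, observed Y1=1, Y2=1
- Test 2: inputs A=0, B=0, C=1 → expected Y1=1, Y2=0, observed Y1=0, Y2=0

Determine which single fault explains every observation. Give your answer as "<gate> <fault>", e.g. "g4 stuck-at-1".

g3 stuck-at-1

Fault-free values for test 1 (A=1, B=0, C=0): g1=0, g2=1, g3=0, g4=0, g5=0, giving Y1=0, Y2=0. Observed Y1=1, Y2=1.
Test 1: faults giving observed Y1=1, Y2=1 are {g3 stuck-at-1, g4 stuck-at-1}.
Test 2 (A=0, B=0, C=1): fault-free g1=0, g2=1, g3=0, g4=1, g5=0 → Y1=1, Y2=0; observed Y1=0, Y2=0. Eliminates g4 stuck-at-1.
Only g3 stuck-at-1 is consistent with every test.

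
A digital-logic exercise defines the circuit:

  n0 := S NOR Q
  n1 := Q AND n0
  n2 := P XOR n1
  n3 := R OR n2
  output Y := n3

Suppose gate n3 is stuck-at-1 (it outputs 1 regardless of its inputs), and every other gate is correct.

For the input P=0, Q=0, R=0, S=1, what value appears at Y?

1

Propagate with n3 forced: n0=0, n1=0, n2=0, n3=1 [stuck-at-1].
So Y = 1. (Without the fault it would be 0.)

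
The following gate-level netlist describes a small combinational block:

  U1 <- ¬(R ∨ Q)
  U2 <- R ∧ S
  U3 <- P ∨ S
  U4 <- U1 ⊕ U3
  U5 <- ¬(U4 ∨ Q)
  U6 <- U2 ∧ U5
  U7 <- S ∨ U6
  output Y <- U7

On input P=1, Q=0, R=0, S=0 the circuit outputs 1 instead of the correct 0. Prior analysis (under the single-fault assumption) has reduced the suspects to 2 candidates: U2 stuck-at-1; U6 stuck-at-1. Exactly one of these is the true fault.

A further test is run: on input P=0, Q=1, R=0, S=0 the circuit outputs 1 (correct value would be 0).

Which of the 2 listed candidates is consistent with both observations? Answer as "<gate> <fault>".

Evaluate each candidate on input P=0, Q=1, R=0, S=0:
  U2 stuck-at-1: U1=0, U2=1 [stuck-at-1], U3=0, U4=0, U5=0, U6=0, U7=0 → 0 — eliminated
  U6 stuck-at-1: U1=0, U2=0, U3=0, U4=0, U5=0, U6=1 [stuck-at-1], U7=1 → 1 — matches
Only U6 stuck-at-1 reproduces the observed 1.

U6 stuck-at-1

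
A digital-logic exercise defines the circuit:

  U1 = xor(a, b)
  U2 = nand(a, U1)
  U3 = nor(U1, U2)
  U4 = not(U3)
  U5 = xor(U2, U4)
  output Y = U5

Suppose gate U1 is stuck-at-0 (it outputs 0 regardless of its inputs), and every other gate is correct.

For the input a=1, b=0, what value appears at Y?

Propagate with U1 forced: U1=0 [stuck-at-0], U2=1, U3=0, U4=1, U5=0.
So Y = 0. (Without the fault it would be 1.)

0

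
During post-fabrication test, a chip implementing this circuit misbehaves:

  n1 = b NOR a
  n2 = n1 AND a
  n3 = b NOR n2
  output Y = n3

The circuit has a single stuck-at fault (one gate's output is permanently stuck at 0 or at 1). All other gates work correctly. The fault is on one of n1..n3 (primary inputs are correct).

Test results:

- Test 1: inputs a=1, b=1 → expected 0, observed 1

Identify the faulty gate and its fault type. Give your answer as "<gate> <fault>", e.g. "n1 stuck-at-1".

Fault-free values for test 1 (a=1, b=1): n1=0, n2=0, n3=0, giving Y=0. Observed 1.
Test 1: faults giving observed 1 are {n3 stuck-at-1}.
Only n3 stuck-at-1 is consistent with every test.

n3 stuck-at-1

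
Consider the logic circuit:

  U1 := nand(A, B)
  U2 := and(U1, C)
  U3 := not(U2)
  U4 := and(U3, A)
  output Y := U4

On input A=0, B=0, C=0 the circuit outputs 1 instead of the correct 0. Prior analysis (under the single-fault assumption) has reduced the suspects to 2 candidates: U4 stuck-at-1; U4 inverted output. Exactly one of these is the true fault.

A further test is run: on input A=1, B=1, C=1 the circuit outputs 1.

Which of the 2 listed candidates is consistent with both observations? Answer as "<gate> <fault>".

U4 stuck-at-1

Evaluate each candidate on input A=1, B=1, C=1:
  U4 stuck-at-1: U1=0, U2=0, U3=1, U4=1 [stuck-at-1] → 1 — matches
  U4 inverted output: U1=0, U2=0, U3=1, U4=0 [inverted output] → 0 — eliminated
Only U4 stuck-at-1 reproduces the observed 1.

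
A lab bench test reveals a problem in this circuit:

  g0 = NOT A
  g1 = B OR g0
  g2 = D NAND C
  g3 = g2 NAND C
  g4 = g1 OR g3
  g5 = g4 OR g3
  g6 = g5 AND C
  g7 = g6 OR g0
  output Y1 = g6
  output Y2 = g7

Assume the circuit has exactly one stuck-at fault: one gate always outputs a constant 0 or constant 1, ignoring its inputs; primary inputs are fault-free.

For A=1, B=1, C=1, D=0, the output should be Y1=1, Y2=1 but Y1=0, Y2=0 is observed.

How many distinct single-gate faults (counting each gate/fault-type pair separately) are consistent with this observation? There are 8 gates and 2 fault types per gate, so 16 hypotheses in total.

Fault-free: g0=0, g1=1, g2=1, g3=0, g4=1, g5=1, g6=1, g7=1 → Y1=1, Y2=1. Observed Y1=0, Y2=0.
  g0: none of the 2 fault types match ✗
  g1: stuck-at-0 ✓; others ✗
  g2: none of the 2 fault types match ✗
  g3: none of the 2 fault types match ✗
  g4: stuck-at-0 ✓; others ✗
  g5: stuck-at-0 ✓; others ✗
  g6: stuck-at-0 ✓; others ✗
  g7: none of the 2 fault types match ✗
Consistent faults: {g1 stuck-at-0, g4 stuck-at-0, g5 stuck-at-0, g6 stuck-at-0} — 4 in all.

4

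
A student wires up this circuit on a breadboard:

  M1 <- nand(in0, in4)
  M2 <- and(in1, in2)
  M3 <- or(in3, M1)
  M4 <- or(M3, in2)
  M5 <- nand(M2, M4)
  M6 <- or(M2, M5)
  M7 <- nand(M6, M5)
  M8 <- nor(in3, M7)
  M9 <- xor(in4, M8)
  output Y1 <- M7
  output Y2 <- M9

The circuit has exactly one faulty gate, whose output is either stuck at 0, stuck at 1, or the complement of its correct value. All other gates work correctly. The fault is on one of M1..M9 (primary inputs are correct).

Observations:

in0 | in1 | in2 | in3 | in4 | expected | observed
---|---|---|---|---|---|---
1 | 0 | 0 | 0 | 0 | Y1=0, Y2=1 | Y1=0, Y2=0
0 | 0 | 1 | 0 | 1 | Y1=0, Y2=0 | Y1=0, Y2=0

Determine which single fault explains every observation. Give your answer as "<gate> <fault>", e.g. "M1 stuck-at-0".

M9 stuck-at-0

Fault-free values for test 1 (in0=1, in1=0, in2=0, in3=0, in4=0): M1=1, M2=0, M3=1, M4=1, M5=1, M6=1, M7=0, M8=1, M9=1, giving Y1=0, Y2=1. Observed Y1=0, Y2=0.
Test 1: faults giving observed Y1=0, Y2=0 are {M8 stuck-at-0, M8 inverted output, M9 stuck-at-0, M9 inverted output}.
Test 2 (in0=0, in1=0, in2=1, in3=0, in4=1): fault-free M1=1, M2=0, M3=1, M4=1, M5=1, M6=1, M7=0, M8=1, M9=0 → Y1=0, Y2=0; observed Y1=0, Y2=0. Eliminates M8 stuck-at-0, M8 inverted output, M9 inverted output.
Only M9 stuck-at-0 is consistent with every test.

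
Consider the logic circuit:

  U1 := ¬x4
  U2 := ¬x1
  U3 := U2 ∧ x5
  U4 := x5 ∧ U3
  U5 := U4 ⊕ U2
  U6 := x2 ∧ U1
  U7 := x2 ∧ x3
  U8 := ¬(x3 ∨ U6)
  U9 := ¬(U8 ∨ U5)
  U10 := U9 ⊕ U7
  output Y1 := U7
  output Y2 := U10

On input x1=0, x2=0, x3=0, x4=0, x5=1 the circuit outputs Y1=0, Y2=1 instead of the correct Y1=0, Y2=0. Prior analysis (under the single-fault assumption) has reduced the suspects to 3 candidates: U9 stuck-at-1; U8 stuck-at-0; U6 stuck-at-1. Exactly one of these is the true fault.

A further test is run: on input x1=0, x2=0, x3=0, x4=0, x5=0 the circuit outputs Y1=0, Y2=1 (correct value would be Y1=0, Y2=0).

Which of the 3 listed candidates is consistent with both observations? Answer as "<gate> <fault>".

U9 stuck-at-1

Evaluate each candidate on input x1=0, x2=0, x3=0, x4=0, x5=0:
  U9 stuck-at-1: U1=1, U2=1, U3=0, U4=0, U5=1, U6=0, U7=0, U8=1, U9=1 [stuck-at-1], U10=1 → Y1=0, Y2=1 — matches
  U8 stuck-at-0: U1=1, U2=1, U3=0, U4=0, U5=1, U6=0, U7=0, U8=0 [stuck-at-0], U9=0, U10=0 → Y1=0, Y2=0 — eliminated
  U6 stuck-at-1: U1=1, U2=1, U3=0, U4=0, U5=1, U6=1 [stuck-at-1], U7=0, U8=0, U9=0, U10=0 → Y1=0, Y2=0 — eliminated
Only U9 stuck-at-1 reproduces the observed Y1=0, Y2=1.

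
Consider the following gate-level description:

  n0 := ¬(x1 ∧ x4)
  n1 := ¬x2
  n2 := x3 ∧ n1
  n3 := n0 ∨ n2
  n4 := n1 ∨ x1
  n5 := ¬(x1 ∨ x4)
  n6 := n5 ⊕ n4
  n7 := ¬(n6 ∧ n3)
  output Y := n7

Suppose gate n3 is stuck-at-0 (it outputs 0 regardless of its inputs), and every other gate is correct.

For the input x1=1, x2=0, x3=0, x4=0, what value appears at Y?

1

Propagate with n3 forced: n0=1, n1=1, n2=0, n3=0 [stuck-at-0], n4=1, n5=0, n6=1, n7=1.
So Y = 1. (Without the fault it would be 0.)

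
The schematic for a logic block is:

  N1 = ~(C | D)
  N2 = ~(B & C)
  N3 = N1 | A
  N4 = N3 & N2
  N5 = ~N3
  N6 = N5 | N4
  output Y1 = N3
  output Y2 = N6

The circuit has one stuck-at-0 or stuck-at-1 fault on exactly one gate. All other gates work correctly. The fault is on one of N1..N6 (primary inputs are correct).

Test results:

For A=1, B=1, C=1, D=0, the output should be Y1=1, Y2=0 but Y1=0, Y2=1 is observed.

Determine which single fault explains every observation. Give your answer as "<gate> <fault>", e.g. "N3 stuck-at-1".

Fault-free values for test 1 (A=1, B=1, C=1, D=0): N1=0, N2=0, N3=1, N4=0, N5=0, N6=0, giving Y1=1, Y2=0. Observed Y1=0, Y2=1.
Test 1: faults giving observed Y1=0, Y2=1 are {N3 stuck-at-0}.
Only N3 stuck-at-0 is consistent with every test.

N3 stuck-at-0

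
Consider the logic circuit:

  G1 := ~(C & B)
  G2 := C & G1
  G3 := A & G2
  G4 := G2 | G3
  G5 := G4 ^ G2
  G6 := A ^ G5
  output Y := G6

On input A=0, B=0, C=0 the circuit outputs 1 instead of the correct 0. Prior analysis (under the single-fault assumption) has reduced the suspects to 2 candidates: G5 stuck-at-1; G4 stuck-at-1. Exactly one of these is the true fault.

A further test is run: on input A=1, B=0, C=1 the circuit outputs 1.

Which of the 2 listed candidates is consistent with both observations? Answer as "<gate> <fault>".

G4 stuck-at-1

Evaluate each candidate on input A=1, B=0, C=1:
  G5 stuck-at-1: G1=1, G2=1, G3=1, G4=1, G5=1 [stuck-at-1], G6=0 → 0 — eliminated
  G4 stuck-at-1: G1=1, G2=1, G3=1, G4=1 [stuck-at-1], G5=0, G6=1 → 1 — matches
Only G4 stuck-at-1 reproduces the observed 1.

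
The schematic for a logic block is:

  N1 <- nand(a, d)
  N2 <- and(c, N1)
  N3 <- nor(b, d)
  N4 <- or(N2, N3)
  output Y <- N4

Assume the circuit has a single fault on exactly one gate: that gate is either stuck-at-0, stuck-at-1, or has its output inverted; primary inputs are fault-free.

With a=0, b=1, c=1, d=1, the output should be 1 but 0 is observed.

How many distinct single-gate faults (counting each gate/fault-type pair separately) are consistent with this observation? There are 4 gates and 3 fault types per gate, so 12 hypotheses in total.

6

Fault-free: N1=1, N2=1, N3=0, N4=1 → 1. Observed 0.
  N1 stuck-at-0: output 0 ✓
  N1 stuck-at-1: output 1 ✗
  N1 inverted output: output 0 ✓
  N2 stuck-at-0: output 0 ✓
  N2 stuck-at-1: output 1 ✗
  N2 inverted output: output 0 ✓
  N3 stuck-at-0: output 1 ✗
  N3 stuck-at-1: output 1 ✗
  N3 inverted output: output 1 ✗
  N4 stuck-at-0: output 0 ✓
  N4 stuck-at-1: output 1 ✗
  N4 inverted output: output 0 ✓
Consistent faults: {N1 stuck-at-0, N1 inverted output, N2 stuck-at-0, N2 inverted output, N4 stuck-at-0, N4 inverted output} — 6 in all.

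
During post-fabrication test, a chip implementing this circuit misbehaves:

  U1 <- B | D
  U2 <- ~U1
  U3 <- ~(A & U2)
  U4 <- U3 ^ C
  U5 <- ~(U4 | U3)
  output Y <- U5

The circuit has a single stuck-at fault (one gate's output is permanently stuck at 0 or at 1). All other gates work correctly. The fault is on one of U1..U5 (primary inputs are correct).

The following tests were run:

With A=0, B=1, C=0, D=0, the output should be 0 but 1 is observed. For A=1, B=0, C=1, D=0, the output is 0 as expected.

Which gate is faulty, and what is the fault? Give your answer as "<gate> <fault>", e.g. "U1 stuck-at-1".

Fault-free values for test 1 (A=0, B=1, C=0, D=0): U1=1, U2=0, U3=1, U4=1, U5=0, giving Y=0. Observed 1.
Test 1: faults giving observed 1 are {U3 stuck-at-0, U5 stuck-at-1}.
Test 2 (A=1, B=0, C=1, D=0): fault-free U1=0, U2=1, U3=0, U4=1, U5=0 → 0; observed 0. Eliminates U5 stuck-at-1.
Only U3 stuck-at-0 is consistent with every test.

U3 stuck-at-0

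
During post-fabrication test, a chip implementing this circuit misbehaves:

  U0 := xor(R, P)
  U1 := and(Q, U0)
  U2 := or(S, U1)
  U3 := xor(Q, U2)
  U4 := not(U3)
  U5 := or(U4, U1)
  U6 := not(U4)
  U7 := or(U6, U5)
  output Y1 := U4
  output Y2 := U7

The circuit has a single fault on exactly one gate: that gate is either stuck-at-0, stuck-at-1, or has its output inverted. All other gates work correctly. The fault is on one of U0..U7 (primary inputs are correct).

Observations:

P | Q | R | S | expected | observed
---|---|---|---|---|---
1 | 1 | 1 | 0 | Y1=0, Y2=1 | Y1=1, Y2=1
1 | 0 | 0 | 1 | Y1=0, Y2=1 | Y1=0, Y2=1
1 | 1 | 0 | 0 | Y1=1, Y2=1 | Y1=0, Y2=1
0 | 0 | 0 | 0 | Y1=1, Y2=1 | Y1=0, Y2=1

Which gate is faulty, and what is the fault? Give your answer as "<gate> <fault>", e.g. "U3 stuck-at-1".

U1 inverted output

Fault-free values for test 1 (P=1, Q=1, R=1, S=0): U0=0, U1=0, U2=0, U3=1, U4=0, U5=0, U6=1, U7=1, giving Y1=0, Y2=1. Observed Y1=1, Y2=1.
Test 1: faults giving observed Y1=1, Y2=1 are {U0 stuck-at-1, U0 inverted output, U1 stuck-at-1, U1 inverted output, U2 stuck-at-1, U2 inverted output, U3 stuck-at-0, U3 inverted output, U4 stuck-at-1, U4 inverted output}.
Test 2 (P=1, Q=0, R=0, S=1): fault-free U0=1, U1=0, U2=1, U3=1, U4=0, U5=0, U6=1, U7=1 → Y1=0, Y2=1; observed Y1=0, Y2=1. Eliminates U2 inverted output, U3 stuck-at-0, U3 inverted output, U4 stuck-at-1, U4 inverted output.
Test 3 (P=1, Q=1, R=0, S=0): fault-free U0=1, U1=1, U2=1, U3=0, U4=1, U5=1, U6=0, U7=1 → Y1=1, Y2=1; observed Y1=0, Y2=1. Eliminates U0 stuck-at-1, U1 stuck-at-1, U2 stuck-at-1.
Test 4 (P=0, Q=0, R=0, S=0): fault-free U0=0, U1=0, U2=0, U3=0, U4=1, U5=1, U6=0, U7=1 → Y1=1, Y2=1; observed Y1=0, Y2=1. Eliminates U0 inverted output.
Only U1 inverted output is consistent with every test.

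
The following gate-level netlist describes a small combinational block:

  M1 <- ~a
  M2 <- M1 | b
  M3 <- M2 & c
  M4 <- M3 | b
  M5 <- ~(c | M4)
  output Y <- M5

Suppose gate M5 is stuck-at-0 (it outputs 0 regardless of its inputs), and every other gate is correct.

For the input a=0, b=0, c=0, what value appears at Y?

Propagate with M5 forced: M1=1, M2=1, M3=0, M4=0, M5=0 [stuck-at-0].
So Y = 0. (Without the fault it would be 1.)

0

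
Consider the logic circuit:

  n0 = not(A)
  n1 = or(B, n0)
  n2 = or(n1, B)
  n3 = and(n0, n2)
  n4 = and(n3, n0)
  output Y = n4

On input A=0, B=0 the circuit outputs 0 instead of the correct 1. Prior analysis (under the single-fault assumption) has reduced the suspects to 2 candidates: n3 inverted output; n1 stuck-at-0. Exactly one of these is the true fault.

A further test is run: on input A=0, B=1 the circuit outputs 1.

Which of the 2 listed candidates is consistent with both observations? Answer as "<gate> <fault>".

n1 stuck-at-0

Evaluate each candidate on input A=0, B=1:
  n3 inverted output: n0=1, n1=1, n2=1, n3=0 [inverted output], n4=0 → 0 — eliminated
  n1 stuck-at-0: n0=1, n1=0 [stuck-at-0], n2=1, n3=1, n4=1 → 1 — matches
Only n1 stuck-at-0 reproduces the observed 1.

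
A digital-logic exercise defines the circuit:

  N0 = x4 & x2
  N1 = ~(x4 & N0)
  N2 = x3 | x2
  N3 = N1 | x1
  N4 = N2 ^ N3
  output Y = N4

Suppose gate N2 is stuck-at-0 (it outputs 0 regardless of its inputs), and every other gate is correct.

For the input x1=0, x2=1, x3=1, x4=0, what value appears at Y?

1

Propagate with N2 forced: N0=0, N1=1, N2=0 [stuck-at-0], N3=1, N4=1.
So Y = 1. (Without the fault it would be 0.)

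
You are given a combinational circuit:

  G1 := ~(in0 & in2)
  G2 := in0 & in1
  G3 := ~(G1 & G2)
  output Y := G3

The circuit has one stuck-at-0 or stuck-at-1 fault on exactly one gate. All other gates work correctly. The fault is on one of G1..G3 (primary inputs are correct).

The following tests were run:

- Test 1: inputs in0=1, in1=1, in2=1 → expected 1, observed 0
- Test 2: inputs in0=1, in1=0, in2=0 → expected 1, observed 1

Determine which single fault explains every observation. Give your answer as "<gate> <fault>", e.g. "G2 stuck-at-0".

G1 stuck-at-1

Fault-free values for test 1 (in0=1, in1=1, in2=1): G1=0, G2=1, G3=1, giving Y=1. Observed 0.
Test 1: faults giving observed 0 are {G1 stuck-at-1, G3 stuck-at-0}.
Test 2 (in0=1, in1=0, in2=0): fault-free G1=1, G2=0, G3=1 → 1; observed 1. Eliminates G3 stuck-at-0.
Only G1 stuck-at-1 is consistent with every test.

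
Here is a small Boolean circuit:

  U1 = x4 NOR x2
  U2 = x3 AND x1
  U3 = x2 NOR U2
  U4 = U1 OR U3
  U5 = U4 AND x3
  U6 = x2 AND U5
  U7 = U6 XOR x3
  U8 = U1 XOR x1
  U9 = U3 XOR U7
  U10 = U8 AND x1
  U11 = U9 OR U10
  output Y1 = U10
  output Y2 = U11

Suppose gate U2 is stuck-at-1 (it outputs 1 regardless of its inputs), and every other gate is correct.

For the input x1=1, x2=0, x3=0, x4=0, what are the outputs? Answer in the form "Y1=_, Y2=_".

Y1=0, Y2=0

Propagate with U2 forced: U1=1, U2=1 [stuck-at-1], U3=0, U4=1, U5=0, U6=0, U7=0, U8=0, U9=0, U10=0, U11=0.
So the outputs are Y1=0, Y2=0. (Without the fault they would be Y1=0, Y2=1.)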